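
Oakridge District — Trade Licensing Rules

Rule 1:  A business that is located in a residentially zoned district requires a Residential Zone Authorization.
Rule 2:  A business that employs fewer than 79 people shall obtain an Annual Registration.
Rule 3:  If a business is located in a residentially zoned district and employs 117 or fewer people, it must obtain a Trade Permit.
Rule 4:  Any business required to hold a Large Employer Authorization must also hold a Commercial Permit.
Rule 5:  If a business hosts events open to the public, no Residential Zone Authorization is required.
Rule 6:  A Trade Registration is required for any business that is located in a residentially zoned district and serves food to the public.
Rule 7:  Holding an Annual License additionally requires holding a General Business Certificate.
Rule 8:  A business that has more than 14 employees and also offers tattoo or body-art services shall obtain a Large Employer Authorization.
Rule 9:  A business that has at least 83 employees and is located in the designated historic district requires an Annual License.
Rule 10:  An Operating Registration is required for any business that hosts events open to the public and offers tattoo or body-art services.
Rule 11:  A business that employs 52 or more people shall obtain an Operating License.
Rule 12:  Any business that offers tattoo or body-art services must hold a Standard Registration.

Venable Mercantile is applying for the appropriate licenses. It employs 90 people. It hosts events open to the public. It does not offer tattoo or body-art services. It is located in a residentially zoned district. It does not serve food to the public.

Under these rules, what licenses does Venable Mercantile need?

Operating License, Trade Permit

Rule 1: is located in a residentially zoned district → Residential Zone Authorization required.
Rule 2: employees 90 ≥ 79 → Annual Registration not required.
Rule 3: is located in a residentially zoned district; employees 90 ≤ 117 → Trade Permit required.
Rule 4: Large Employer Authorization is not required → no effect.
Rule 5: hosts events open to the public → exempt from Residential Zone Authorization.
Rule 6: is located in a residentially zoned district; does not serve food to the public → Trade Registration not required.
Rule 7: Annual License is not required → no effect.
Rule 8: employees 90 > 14; does not offer tattoo or body-art services → Large Employer Authorization not required.
Rule 9: employees 90 ≥ 83; is located in a residentially zoned district (not: is located in the designated historic district) → Annual License not required.
Rule 10: hosts events open to the public; does not offer tattoo or body-art services → Operating Registration not required.
Rule 11: employees 90 ≥ 52 → Operating License required.
Rule 12: does not offer tattoo or body-art services → Standard Registration not required.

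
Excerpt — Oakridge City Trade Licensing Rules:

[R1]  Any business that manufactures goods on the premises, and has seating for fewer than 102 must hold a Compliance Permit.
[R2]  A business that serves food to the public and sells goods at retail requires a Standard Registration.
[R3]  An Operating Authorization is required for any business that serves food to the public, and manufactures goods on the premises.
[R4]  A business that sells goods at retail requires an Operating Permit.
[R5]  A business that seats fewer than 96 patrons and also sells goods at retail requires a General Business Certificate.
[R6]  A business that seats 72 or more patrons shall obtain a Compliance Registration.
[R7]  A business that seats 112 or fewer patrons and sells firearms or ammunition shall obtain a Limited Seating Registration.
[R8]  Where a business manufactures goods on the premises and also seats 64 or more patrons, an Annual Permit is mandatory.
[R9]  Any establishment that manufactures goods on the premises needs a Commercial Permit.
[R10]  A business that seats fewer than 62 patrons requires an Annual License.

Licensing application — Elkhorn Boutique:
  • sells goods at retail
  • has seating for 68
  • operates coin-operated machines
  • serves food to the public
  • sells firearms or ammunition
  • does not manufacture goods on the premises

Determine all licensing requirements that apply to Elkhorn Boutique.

General Business Certificate, Limited Seating Registration, Operating Permit, Standard Registration

[R1] does not manufacture goods on the premises; seating 68 < 102 → Compliance Permit not required.
[R2] serves food to the public; sells goods at retail → Standard Registration required.
[R3] serves food to the public; does not manufacture goods on the premises → Operating Authorization not required.
[R4] sells goods at retail → Operating Permit required.
[R5] seating 68 < 96; sells goods at retail → General Business Certificate required.
[R6] seating 68 < 72 → Compliance Registration not required.
[R7] seating 68 ≤ 112; sells firearms or ammunition → Limited Seating Registration required.
[R8] does not manufacture goods on the premises; seating 68 ≥ 64 → Annual Permit not required.
[R9] does not manufacture goods on the premises → Commercial Permit not required.
[R10] seating 68 ≥ 62 → Annual License not required.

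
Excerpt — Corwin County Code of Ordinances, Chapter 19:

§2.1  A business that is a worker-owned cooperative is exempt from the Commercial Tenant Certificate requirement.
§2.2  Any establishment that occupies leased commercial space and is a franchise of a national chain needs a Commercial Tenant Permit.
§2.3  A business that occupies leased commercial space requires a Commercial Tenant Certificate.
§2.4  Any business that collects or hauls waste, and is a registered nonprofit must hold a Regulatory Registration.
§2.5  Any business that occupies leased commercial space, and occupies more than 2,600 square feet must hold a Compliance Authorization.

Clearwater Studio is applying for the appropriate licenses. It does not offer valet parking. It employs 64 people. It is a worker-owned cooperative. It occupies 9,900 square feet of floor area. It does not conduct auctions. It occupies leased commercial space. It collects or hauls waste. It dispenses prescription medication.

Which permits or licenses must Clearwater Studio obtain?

§2.1 is a worker-owned cooperative → exempt from Commercial Tenant Certificate.
§2.2 occupies leased commercial space; is a worker-owned cooperative (not: is a franchise of a national chain) → Commercial Tenant Permit not required.
§2.3 occupies leased commercial space → Commercial Tenant Certificate required.
§2.4 collects or hauls waste; is a worker-owned cooperative (not: is a registered nonprofit) → Regulatory Registration not required.
§2.5 occupies leased commercial space; floor area 9,900 square feet > 2,600 square feet → Compliance Authorization required.

Compliance Authorization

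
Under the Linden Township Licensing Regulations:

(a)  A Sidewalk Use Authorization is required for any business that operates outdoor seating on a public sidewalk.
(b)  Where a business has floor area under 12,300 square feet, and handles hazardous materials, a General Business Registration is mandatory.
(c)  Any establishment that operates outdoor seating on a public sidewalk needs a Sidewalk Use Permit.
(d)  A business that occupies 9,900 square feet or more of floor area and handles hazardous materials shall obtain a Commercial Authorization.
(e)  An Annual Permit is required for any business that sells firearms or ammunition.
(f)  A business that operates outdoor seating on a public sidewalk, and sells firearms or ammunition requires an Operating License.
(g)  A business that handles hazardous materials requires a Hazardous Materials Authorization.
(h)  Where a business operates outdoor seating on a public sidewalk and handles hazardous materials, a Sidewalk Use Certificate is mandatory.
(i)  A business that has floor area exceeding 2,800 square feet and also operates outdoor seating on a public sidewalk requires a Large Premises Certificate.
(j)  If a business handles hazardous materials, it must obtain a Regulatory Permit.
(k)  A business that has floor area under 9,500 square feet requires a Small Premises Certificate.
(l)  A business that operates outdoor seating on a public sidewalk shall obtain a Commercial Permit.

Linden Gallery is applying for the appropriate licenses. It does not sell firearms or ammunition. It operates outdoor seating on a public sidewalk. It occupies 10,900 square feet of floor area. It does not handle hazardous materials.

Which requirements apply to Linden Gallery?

Commercial Permit, Large Premises Certificate, Sidewalk Use Authorization, Sidewalk Use Permit

(a) operates outdoor seating on a public sidewalk → Sidewalk Use Authorization required.
(b) floor area 10,900 square feet < 12,300 square feet; does not handle hazardous materials → General Business Registration not required.
(c) operates outdoor seating on a public sidewalk → Sidewalk Use Permit required.
(d) floor area 10,900 square feet ≥ 9,900 square feet; does not handle hazardous materials → Commercial Authorization not required.
(e) does not sell firearms or ammunition → Annual Permit not required.
(f) operates outdoor seating on a public sidewalk; does not sell firearms or ammunition → Operating License not required.
(g) does not handle hazardous materials → Hazardous Materials Authorization not required.
(h) operates outdoor seating on a public sidewalk; does not handle hazardous materials → Sidewalk Use Certificate not required.
(i) floor area 10,900 square feet > 2,800 square feet; operates outdoor seating on a public sidewalk → Large Premises Certificate required.
(j) does not handle hazardous materials → Regulatory Permit not required.
(k) floor area 10,900 square feet ≥ 9,500 square feet → Small Premises Certificate not required.
(l) operates outdoor seating on a public sidewalk → Commercial Permit required.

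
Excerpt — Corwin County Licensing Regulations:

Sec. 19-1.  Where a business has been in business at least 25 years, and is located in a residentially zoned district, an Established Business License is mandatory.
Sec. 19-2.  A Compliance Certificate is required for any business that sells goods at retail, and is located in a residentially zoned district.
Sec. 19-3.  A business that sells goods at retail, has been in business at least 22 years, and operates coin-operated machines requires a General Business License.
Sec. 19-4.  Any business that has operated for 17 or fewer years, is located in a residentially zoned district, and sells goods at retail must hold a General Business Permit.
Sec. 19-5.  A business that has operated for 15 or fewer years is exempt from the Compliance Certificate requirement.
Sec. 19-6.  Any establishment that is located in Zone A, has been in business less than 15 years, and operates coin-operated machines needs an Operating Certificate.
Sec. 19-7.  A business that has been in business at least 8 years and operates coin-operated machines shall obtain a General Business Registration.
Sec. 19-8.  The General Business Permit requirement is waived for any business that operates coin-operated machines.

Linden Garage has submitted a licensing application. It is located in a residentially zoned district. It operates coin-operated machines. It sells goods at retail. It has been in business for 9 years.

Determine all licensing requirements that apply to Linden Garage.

General Business Registration

Sec. 19-1. years in business 9 < 25; is located in a residentially zoned district → Established Business License not required.
Sec. 19-2. sells goods at retail; is located in a residentially zoned district → Compliance Certificate required.
Sec. 19-3. sells goods at retail; years in business 9 < 22; operates coin-operated machines → General Business License not required.
Sec. 19-4. years in business 9 ≤ 17; is located in a residentially zoned district; sells goods at retail → General Business Permit required.
Sec. 19-5. years in business 9 ≤ 15 → exempt from Compliance Certificate.
Sec. 19-6. is located in a residentially zoned district (not: is located in Zone A); years in business 9 < 15; operates coin-operated machines → Operating Certificate not required.
Sec. 19-7. years in business 9 ≥ 8; operates coin-operated machines → General Business Registration required.
Sec. 19-8. operates coin-operated machines → exempt from General Business Permit.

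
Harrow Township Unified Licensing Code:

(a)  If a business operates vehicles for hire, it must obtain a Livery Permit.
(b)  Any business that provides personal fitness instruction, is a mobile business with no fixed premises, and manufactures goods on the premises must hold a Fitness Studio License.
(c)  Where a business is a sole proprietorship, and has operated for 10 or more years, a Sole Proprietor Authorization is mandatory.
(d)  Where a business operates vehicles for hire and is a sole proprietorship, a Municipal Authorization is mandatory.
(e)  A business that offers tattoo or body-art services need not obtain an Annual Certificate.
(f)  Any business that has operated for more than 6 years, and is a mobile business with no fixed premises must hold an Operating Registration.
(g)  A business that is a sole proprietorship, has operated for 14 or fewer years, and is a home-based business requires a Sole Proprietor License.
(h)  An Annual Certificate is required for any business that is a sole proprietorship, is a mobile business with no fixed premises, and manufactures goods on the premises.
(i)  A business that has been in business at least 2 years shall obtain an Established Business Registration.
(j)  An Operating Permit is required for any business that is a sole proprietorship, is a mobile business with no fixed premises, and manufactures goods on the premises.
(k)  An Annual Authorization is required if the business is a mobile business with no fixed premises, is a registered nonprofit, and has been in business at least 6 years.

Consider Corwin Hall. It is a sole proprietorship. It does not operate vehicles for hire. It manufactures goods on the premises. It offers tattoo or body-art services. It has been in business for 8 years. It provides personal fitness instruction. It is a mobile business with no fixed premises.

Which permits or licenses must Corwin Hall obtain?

Established Business Registration, Fitness Studio License, Operating Permit, Operating Registration

(a) does not operate vehicles for hire → Livery Permit not required.
(b) provides personal fitness instruction; is a mobile business with no fixed premises; manufactures goods on the premises → Fitness Studio License required.
(c) is a sole proprietorship; years in business 8 < 10 → Sole Proprietor Authorization not required.
(d) does not operate vehicles for hire; is a sole proprietorship → Municipal Authorization not required.
(e) offers tattoo or body-art services → exempt from Annual Certificate.
(f) years in business 8 > 6; is a mobile business with no fixed premises → Operating Registration required.
(g) is a sole proprietorship; years in business 8 ≤ 14; is a mobile business with no fixed premises (not: is a home-based business) → Sole Proprietor License not required.
(h) is a sole proprietorship; is a mobile business with no fixed premises; manufactures goods on the premises → Annual Certificate required.
(i) years in business 8 ≥ 2 → Established Business Registration required.
(j) is a sole proprietorship; is a mobile business with no fixed premises; manufactures goods on the premises → Operating Permit required.
(k) is a mobile business with no fixed premises; is a sole proprietorship (not: is a registered nonprofit); years in business 8 ≥ 6 → Annual Authorization not required.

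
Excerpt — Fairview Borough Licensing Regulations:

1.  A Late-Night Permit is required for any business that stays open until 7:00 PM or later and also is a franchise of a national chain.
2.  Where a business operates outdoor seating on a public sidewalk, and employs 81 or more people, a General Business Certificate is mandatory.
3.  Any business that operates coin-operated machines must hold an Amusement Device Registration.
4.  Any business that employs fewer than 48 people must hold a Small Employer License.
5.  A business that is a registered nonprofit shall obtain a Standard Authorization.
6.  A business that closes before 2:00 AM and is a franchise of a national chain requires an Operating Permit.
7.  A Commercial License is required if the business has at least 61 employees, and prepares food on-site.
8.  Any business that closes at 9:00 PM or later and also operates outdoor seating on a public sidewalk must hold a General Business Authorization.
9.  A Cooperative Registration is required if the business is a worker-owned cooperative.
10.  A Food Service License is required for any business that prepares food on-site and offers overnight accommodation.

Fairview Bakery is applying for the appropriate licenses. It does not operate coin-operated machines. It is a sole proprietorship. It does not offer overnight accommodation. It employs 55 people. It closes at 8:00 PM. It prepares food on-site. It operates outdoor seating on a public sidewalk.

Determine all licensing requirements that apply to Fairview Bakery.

1. closes 8:00 PM, after 7:00 PM; is a sole proprietorship (not: is a franchise of a national chain) → Late-Night Permit not required.
2. operates outdoor seating on a public sidewalk; employees 55 < 81 → General Business Certificate not required.
3. does not operate coin-operated machines → Amusement Device Registration not required.
4. employees 55 ≥ 48 → Small Employer License not required.
5. is a sole proprietorship (not: is a registered nonprofit) → Standard Authorization not required.
6. closes 8:00 PM, at/before 2:00 AM; is a sole proprietorship (not: is a franchise of a national chain) → Operating Permit not required.
7. employees 55 < 61; prepares food on-site → Commercial License not required.
8. closes 8:00 PM, at/before 9:00 PM; operates outdoor seating on a public sidewalk → General Business Authorization not required.
9. is a sole proprietorship (not: is a worker-owned cooperative) → Cooperative Registration not required.
10. prepares food on-site; does not offer overnight accommodation → Food Service License not required.

None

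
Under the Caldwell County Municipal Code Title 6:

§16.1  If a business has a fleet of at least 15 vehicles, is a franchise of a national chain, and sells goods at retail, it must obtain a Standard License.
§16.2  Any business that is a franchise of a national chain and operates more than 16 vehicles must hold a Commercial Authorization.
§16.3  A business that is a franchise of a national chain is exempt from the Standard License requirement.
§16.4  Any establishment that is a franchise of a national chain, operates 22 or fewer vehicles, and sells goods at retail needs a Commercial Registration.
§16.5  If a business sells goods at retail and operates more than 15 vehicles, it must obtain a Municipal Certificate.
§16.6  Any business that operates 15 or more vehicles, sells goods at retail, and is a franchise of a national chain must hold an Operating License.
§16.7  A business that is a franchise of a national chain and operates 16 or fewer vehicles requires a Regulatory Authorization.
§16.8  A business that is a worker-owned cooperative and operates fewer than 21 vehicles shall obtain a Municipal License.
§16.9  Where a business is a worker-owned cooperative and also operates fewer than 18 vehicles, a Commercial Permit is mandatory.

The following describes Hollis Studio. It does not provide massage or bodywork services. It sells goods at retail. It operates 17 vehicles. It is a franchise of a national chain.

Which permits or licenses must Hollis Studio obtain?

Commercial Authorization, Commercial Registration, Municipal Certificate, Operating License

§16.1 vehicles 17 ≥ 15; is a franchise of a national chain; sells goods at retail → Standard License required.
§16.2 is a franchise of a national chain; vehicles 17 > 16 → Commercial Authorization required.
§16.3 is a franchise of a national chain → exempt from Standard License.
§16.4 is a franchise of a national chain; vehicles 17 ≤ 22; sells goods at retail → Commercial Registration required.
§16.5 sells goods at retail; vehicles 17 > 15 → Municipal Certificate required.
§16.6 vehicles 17 ≥ 15; sells goods at retail; is a franchise of a national chain → Operating License required.
§16.7 is a franchise of a national chain; vehicles 17 > 16 → Regulatory Authorization not required.
§16.8 is a franchise of a national chain (not: is a worker-owned cooperative); vehicles 17 < 21 → Municipal License not required.
§16.9 is a franchise of a national chain (not: is a worker-owned cooperative); vehicles 17 < 18 → Commercial Permit not required.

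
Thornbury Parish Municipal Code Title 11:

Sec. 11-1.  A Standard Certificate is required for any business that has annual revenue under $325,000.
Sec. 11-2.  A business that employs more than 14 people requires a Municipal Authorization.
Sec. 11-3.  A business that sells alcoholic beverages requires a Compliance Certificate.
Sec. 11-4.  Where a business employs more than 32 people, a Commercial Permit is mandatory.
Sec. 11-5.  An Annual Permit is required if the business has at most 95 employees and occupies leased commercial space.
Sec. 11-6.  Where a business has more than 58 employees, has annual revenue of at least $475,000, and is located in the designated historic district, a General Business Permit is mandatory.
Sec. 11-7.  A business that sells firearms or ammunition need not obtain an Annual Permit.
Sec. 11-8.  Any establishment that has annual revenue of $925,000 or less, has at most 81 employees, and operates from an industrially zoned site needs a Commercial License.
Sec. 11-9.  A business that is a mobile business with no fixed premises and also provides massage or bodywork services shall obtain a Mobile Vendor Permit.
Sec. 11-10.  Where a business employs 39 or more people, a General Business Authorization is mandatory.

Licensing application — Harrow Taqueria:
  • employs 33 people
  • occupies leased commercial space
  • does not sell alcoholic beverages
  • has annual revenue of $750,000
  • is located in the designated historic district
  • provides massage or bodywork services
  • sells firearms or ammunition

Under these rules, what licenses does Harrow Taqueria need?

Sec. 11-1. revenue $750,000 ≥ $325,000 → Standard Certificate not required.
Sec. 11-2. employees 33 > 14 → Municipal Authorization required.
Sec. 11-3. does not sell alcoholic beverages → Compliance Certificate not required.
Sec. 11-4. employees 33 > 32 → Commercial Permit required.
Sec. 11-5. employees 33 ≤ 95; occupies leased commercial space → Annual Permit required.
Sec. 11-6. employees 33 ≤ 58; revenue $750,000 ≥ $475,000; is located in the designated historic district → General Business Permit not required.
Sec. 11-7. sells firearms or ammunition → exempt from Annual Permit.
Sec. 11-8. revenue $750,000 ≤ $925,000; employees 33 ≤ 81; occupies leased commercial space (not: operates from an industrially zoned site) → Commercial License not required.
Sec. 11-9. occupies leased commercial space (not: is a mobile business with no fixed premises); provides massage or bodywork services → Mobile Vendor Permit not required.
Sec. 11-10. employees 33 < 39 → General Business Authorization not required.

Commercial Permit, Municipal Authorization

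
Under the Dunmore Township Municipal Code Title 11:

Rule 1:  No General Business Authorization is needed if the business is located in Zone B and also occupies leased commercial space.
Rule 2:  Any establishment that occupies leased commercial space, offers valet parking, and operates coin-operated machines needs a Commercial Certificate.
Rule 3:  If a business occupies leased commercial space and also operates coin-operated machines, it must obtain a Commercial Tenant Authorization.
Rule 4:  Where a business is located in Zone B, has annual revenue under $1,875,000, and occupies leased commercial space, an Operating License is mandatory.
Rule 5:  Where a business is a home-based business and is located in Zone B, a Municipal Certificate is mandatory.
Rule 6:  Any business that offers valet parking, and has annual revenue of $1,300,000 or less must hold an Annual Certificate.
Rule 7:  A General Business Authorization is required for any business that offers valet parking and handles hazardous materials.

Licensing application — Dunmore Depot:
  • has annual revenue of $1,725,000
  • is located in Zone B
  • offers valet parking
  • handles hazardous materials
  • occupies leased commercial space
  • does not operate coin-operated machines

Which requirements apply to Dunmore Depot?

Operating License

Rule 1: is located in Zone B; occupies leased commercial space → exempt from General Business Authorization.
Rule 2: occupies leased commercial space; offers valet parking; does not operate coin-operated machines → Commercial Certificate not required.
Rule 3: occupies leased commercial space; does not operate coin-operated machines → Commercial Tenant Authorization not required.
Rule 4: is located in Zone B; revenue $1,725,000 < $1,875,000; occupies leased commercial space → Operating License required.
Rule 5: occupies leased commercial space (not: is a home-based business); is located in Zone B → Municipal Certificate not required.
Rule 6: offers valet parking; revenue $1,725,000 > $1,300,000 → Annual Certificate not required.
Rule 7: offers valet parking; handles hazardous materials → General Business Authorization required.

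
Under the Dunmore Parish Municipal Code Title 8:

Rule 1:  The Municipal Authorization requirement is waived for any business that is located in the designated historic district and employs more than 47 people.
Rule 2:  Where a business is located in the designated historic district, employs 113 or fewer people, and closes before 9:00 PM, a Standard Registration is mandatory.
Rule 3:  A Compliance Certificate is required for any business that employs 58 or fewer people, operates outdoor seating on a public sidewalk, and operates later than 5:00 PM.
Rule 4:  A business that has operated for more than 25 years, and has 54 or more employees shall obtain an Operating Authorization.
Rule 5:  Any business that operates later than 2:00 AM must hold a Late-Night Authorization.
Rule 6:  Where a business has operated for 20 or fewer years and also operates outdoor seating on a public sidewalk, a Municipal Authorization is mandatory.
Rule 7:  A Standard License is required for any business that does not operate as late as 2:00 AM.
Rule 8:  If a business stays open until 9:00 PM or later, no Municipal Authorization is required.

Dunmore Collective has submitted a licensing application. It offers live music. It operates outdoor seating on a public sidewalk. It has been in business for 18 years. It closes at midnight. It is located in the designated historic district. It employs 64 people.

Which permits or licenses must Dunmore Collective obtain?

Rule 1: is located in the designated historic district; employees 64 > 47 → exempt from Municipal Authorization.
Rule 2: is located in the designated historic district; employees 64 ≤ 113; closes midnight, after 9:00 PM → Standard Registration not required.
Rule 3: employees 64 > 58; operates outdoor seating on a public sidewalk; closes midnight, after 5:00 PM → Compliance Certificate not required.
Rule 4: years in business 18 ≤ 25; employees 64 ≥ 54 → Operating Authorization not required.
Rule 5: closes midnight, at/before 2:00 AM → Late-Night Authorization not required.
Rule 6: years in business 18 ≤ 20; operates outdoor seating on a public sidewalk → Municipal Authorization required.
Rule 7: closes midnight, at/before 2:00 AM → Standard License required.
Rule 8: closes midnight, after 9:00 PM → exempt from Municipal Authorization.

Standard License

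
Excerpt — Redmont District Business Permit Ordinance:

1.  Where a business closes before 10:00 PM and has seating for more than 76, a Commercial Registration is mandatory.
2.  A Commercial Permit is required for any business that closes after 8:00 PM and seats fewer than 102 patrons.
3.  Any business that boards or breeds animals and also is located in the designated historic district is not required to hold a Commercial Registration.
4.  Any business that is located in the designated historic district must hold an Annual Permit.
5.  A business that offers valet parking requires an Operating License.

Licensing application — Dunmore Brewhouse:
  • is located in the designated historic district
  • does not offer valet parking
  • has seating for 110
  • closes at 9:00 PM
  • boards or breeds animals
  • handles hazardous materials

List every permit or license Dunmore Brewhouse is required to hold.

1. closes 9:00 PM, at/before 10:00 PM; seating 110 > 76 → Commercial Registration required.
2. closes 9:00 PM, after 8:00 PM; seating 110 ≥ 102 → Commercial Permit not required.
3. boards or breeds animals; is located in the designated historic district → exempt from Commercial Registration.
4. is located in the designated historic district → Annual Permit required.
5. does not offer valet parking → Operating License not required.

Annual Permit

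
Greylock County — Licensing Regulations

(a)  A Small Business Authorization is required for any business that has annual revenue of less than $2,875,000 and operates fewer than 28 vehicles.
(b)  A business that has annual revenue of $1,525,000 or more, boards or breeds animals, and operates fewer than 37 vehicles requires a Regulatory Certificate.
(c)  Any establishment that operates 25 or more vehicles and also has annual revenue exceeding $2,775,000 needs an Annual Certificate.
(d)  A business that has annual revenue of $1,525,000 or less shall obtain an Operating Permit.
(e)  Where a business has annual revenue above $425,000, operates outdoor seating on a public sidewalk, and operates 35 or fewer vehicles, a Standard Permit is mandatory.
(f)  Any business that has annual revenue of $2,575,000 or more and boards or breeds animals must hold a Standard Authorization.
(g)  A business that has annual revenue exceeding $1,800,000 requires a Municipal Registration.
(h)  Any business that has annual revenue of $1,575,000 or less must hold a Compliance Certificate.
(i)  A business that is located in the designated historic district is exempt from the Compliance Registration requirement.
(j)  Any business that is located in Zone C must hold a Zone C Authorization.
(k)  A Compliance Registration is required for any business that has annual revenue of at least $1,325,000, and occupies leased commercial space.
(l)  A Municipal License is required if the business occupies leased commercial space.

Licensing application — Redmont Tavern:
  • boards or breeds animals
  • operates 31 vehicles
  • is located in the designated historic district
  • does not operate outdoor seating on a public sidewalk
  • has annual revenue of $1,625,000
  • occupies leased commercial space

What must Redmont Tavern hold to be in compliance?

(a) revenue $1,625,000 < $2,875,000; vehicles 31 ≥ 28 → Small Business Authorization not required.
(b) revenue $1,625,000 ≥ $1,525,000; boards or breeds animals; vehicles 31 < 37 → Regulatory Certificate required.
(c) vehicles 31 ≥ 25; revenue $1,625,000 ≤ $2,775,000 → Annual Certificate not required.
(d) revenue $1,625,000 > $1,525,000 → Operating Permit not required.
(e) revenue $1,625,000 > $425,000; does not operate outdoor seating on a public sidewalk; vehicles 31 ≤ 35 → Standard Permit not required.
(f) revenue $1,625,000 < $2,575,000; boards or breeds animals → Standard Authorization not required.
(g) revenue $1,625,000 ≤ $1,800,000 → Municipal Registration not required.
(h) revenue $1,625,000 > $1,575,000 → Compliance Certificate not required.
(i) is located in the designated historic district → exempt from Compliance Registration.
(j) is located in the designated historic district (not: is located in Zone C) → Zone C Authorization not required.
(k) revenue $1,625,000 ≥ $1,325,000; occupies leased commercial space → Compliance Registration required.
(l) occupies leased commercial space → Municipal License required.

Municipal License, Regulatory Certificate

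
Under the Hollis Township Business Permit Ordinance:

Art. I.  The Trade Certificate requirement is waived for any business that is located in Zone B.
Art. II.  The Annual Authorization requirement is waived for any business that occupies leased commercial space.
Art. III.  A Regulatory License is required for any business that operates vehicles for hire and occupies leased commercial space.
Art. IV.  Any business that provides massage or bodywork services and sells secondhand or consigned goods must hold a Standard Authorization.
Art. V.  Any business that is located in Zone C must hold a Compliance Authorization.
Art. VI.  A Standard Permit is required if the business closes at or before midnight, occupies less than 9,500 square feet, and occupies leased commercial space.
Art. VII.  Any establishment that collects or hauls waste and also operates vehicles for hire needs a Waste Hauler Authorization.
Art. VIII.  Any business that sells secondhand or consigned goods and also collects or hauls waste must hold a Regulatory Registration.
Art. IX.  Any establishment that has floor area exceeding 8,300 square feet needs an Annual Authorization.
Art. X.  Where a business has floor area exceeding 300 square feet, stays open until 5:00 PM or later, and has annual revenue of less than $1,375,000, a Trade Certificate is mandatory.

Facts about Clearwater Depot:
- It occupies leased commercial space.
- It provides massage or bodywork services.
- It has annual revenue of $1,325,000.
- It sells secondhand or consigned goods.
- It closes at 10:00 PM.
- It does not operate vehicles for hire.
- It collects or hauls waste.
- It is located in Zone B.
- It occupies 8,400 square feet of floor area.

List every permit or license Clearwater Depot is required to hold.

Art. I. is located in Zone B → exempt from Trade Certificate.
Art. II. occupies leased commercial space → exempt from Annual Authorization.
Art. III. does not operate vehicles for hire; occupies leased commercial space → Regulatory License not required.
Art. IV. provides massage or bodywork services; sells secondhand or consigned goods → Standard Authorization required.
Art. V. is located in Zone B (not: is located in Zone C) → Compliance Authorization not required.
Art. VI. closes 10:00 PM, at/before midnight; floor area 8,400 square feet < 9,500 square feet; occupies leased commercial space → Standard Permit required.
Art. VII. collects or hauls waste; does not operate vehicles for hire → Waste Hauler Authorization not required.
Art. VIII. sells secondhand or consigned goods; collects or hauls waste → Regulatory Registration required.
Art. IX. floor area 8,400 square feet > 8,300 square feet → Annual Authorization required.
Art. X. floor area 8,400 square feet > 300 square feet; closes 10:00 PM, after 5:00 PM; revenue $1,325,000 < $1,375,000 → Trade Certificate required.

Regulatory Registration, Standard Authorization, Standard Permit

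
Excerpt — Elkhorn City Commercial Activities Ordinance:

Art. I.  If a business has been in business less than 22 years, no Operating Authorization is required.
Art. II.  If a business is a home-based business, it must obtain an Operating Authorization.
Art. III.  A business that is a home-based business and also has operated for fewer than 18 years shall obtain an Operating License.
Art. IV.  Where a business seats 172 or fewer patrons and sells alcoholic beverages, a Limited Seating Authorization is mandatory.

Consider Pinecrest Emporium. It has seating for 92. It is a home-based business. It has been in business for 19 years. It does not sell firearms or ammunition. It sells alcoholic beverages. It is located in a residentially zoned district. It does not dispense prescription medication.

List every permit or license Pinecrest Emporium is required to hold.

Limited Seating Authorization

Art. I. years in business 19 < 22 → exempt from Operating Authorization.
Art. II. is a home-based business → Operating Authorization required.
Art. III. is a home-based business; years in business 19 ≥ 18 → Operating License not required.
Art. IV. seating 92 ≤ 172; sells alcoholic beverages → Limited Seating Authorization required.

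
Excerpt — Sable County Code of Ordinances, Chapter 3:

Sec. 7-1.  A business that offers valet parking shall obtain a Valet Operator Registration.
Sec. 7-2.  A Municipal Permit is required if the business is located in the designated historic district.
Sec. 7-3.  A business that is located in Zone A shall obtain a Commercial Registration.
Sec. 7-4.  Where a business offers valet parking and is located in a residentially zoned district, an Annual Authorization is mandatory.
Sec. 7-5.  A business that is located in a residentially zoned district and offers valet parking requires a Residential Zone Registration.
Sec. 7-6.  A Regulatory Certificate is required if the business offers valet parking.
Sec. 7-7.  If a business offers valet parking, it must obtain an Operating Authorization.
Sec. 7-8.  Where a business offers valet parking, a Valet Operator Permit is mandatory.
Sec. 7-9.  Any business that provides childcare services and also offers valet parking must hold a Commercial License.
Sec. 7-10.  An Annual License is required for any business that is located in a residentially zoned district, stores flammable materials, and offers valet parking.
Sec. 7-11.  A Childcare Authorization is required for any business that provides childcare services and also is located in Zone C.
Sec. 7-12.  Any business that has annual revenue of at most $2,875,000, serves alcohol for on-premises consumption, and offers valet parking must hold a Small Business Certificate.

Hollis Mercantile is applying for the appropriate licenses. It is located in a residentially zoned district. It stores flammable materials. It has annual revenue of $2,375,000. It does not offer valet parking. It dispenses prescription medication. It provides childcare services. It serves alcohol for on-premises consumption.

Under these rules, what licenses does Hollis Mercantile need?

Sec. 7-1. does not offer valet parking → Valet Operator Registration not required.
Sec. 7-2. is located in a residentially zoned district (not: is located in the designated historic district) → Municipal Permit not required.
Sec. 7-3. is located in a residentially zoned district (not: is located in Zone A) → Commercial Registration not required.
Sec. 7-4. does not offer valet parking; is located in a residentially zoned district → Annual Authorization not required.
Sec. 7-5. is located in a residentially zoned district; does not offer valet parking → Residential Zone Registration not required.
Sec. 7-6. does not offer valet parking → Regulatory Certificate not required.
Sec. 7-7. does not offer valet parking → Operating Authorization not required.
Sec. 7-8. does not offer valet parking → Valet Operator Permit not required.
Sec. 7-9. provides childcare services; does not offer valet parking → Commercial License not required.
Sec. 7-10. is located in a residentially zoned district; stores flammable materials; does not offer valet parking → Annual License not required.
Sec. 7-11. provides childcare services; is located in a residentially zoned district (not: is located in Zone C) → Childcare Authorization not required.
Sec. 7-12. revenue $2,375,000 ≤ $2,875,000; serves alcohol for on-premises consumption; does not offer valet parking → Small Business Certificate not required.

None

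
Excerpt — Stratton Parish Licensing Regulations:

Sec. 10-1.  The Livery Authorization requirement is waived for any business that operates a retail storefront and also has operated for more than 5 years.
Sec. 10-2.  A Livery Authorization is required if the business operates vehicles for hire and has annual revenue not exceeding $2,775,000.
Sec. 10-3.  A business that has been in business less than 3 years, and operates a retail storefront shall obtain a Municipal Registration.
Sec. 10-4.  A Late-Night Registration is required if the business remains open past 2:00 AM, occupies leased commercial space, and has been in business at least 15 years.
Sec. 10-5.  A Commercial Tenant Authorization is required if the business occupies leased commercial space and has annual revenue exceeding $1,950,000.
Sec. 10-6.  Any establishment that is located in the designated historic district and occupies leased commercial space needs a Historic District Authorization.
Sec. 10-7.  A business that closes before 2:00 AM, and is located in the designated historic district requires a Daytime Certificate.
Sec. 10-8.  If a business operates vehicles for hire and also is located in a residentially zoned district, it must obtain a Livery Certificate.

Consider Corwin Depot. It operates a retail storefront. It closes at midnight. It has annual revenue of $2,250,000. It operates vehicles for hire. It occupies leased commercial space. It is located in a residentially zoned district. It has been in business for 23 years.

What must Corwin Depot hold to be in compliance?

Commercial Tenant Authorization, Livery Certificate

Sec. 10-1. operates a retail storefront; years in business 23 > 5 → exempt from Livery Authorization.
Sec. 10-2. operates vehicles for hire; revenue $2,250,000 ≤ $2,775,000 → Livery Authorization required.
Sec. 10-3. years in business 23 ≥ 3; operates a retail storefront → Municipal Registration not required.
Sec. 10-4. closes midnight, at/before 2:00 AM; occupies leased commercial space; years in business 23 ≥ 15 → Late-Night Registration not required.
Sec. 10-5. occupies leased commercial space; revenue $2,250,000 > $1,950,000 → Commercial Tenant Authorization required.
Sec. 10-6. is located in a residentially zoned district (not: is located in the designated historic district); occupies leased commercial space → Historic District Authorization not required.
Sec. 10-7. closes midnight, at/before 2:00 AM; is located in a residentially zoned district (not: is located in the designated historic district) → Daytime Certificate not required.
Sec. 10-8. operates vehicles for hire; is located in a residentially zoned district → Livery Certificate required.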